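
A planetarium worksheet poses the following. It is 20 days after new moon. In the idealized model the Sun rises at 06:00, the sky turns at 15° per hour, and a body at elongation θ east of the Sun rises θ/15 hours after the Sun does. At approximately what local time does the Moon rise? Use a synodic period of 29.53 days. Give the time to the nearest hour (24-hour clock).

22:00

Elongation θ = 360° × 20/29.53 ≈ 243.8°.
The Moon trails the Sun by θ/15 = 243.8/15 ≈ 16.25 hours.
06:00 + 16.25 h ≈ 22:15 → 22:00 to the nearest hour.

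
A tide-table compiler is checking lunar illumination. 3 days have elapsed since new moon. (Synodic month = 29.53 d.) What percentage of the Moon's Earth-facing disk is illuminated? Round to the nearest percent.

10%

Elongation θ = 360° × 3/29.53 ≈ 36.6°.
With cos θ = 0.803, the lit fraction is (1 − 0.803)/2 ≈ 0.098, so 10%.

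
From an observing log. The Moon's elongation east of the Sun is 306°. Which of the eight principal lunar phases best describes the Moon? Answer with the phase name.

306° lies in the waning crescent sector of the 8-phase cycle.

waning crescent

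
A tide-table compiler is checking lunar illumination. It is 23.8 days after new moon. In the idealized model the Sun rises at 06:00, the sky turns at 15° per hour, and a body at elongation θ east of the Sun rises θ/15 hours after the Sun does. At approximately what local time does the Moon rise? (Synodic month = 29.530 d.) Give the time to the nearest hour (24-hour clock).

01:00

The Moon has covered 23.8/29.530 of its cycle, so θ ≈ 360° × 23.8/29.530 = 290.1°.
The Moon trails the Sun by θ/15 = 290.1/15 ≈ 19.34 hours.
06:00 + 19.34 h ≈ 01:21 → 01:00 to the nearest hour.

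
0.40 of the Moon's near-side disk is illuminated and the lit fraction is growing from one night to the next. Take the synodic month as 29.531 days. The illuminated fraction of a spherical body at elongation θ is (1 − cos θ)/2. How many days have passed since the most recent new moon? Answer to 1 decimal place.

6.4 days

cos θ = 1 − 2f = 0.200, giving a principal value of 78.5°.
Waxing ⇒ before full, so θ = 78.5°.
At 360°/29.531 d per day, 78.5° corresponds to 6.44 days.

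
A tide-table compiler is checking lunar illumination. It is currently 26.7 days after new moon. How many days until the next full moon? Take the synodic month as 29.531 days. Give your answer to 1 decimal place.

Full moon occurs at elongation 180°, i.e. at age 29.531 × 180/360 = 14.765 d.
Already past this cycle's full moon; the next is at 14.765 + 29.531 = 44.296 d, so 44.296 − 26.7 = 17.596 days.

17.6 days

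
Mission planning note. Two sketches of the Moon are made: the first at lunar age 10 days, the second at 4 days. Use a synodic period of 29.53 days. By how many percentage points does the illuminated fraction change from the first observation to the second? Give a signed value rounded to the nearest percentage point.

-59 pp

First observation: θ = 360°·10/29.53 = 121.9°, so f = 0.764.
Second observation: θ = 48.8°, f = 0.170.
Δf = 0.170 − 0.764 = -0.594, i.e. -59 pp.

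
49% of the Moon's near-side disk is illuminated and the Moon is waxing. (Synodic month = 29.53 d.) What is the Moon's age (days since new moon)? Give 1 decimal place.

Invert f = (1 − cos θ)/2 to get cos θ = 1 − 2(0.49) = 0.020, hence θ₀ = arccos 0.020 = 88.9°.
The Moon is waxing (0°–180°), so θ = 88.9° directly.
That fraction of the synodic month is 88.9/360 × 29.53 d ≈ 7.29 d.

7.3 days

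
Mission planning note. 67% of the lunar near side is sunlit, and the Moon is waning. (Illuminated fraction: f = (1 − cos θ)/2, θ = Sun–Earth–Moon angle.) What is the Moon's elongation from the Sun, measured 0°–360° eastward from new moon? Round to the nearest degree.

250°

Invert f = (1 − cos θ)/2 to get cos θ = 1 − 2(0.67) = -0.340, hence θ₀ = arccos -0.340 = 109.9°.
A waning Moon lies in 180°–360°, so θ = 360° − 109.9° = 250.1°.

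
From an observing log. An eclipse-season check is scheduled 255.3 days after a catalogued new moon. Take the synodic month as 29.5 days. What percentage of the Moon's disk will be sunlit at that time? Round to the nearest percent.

255.3/29.5 = 8.654 lunations, so 8 complete cycles and 19.30 d into the next.
Elongation θ = 360° × 19.30/29.5 ≈ 235.5°.
With cos θ = (-0.566), the lit fraction is (1 − (-0.566))/2 ≈ 0.783, so 78%.

78%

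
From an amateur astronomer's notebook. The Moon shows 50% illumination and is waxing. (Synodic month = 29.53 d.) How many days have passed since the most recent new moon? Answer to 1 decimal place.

7.4 days

Invert f = (1 − cos θ)/2 to get cos θ = 1 − 2(0.50) = 0.000, hence θ₀ = arccos 0.000 = 90.0°.
Before full moon the principal value applies: θ = 90.0°.
Age = 29.53 × 90.0°/360° ≈ 7.38 days.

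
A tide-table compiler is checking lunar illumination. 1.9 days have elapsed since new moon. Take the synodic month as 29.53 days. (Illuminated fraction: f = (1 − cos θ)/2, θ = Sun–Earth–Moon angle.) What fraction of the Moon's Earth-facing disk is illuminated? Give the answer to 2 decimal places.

Elongation θ = 360° × 1.9/29.53 ≈ 23.2°.
cos 23.2° = 0.919, so f = (1 − 0.919)/2 = 0.040.

0.04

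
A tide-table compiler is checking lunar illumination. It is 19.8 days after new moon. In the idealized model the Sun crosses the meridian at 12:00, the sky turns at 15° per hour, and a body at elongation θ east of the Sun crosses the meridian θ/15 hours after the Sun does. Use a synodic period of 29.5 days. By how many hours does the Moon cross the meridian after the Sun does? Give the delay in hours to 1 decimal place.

16.1 h

The Moon has covered 19.8/29.5 of its cycle, so θ ≈ 360° × 19.8/29.5 = 241.6°.
Delay after the Sun = 241.6° / (15°/h) ≈ 16.11 h.
So the Moon crosses the meridian 16.11 h after the Sun.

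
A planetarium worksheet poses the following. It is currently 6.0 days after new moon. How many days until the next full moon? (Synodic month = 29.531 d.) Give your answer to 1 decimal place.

8.8 days

Full moon is 0.5 of the way through the cycle: age 0.5 × 29.531 = 14.765 d.
So 8.765 days remain (14.765 − 6.0).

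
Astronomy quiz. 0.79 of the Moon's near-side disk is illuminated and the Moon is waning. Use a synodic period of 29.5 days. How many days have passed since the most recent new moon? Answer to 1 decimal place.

19.2 days

Invert f = (1 − cos θ)/2 to get cos θ = 1 − 2(0.79) = -0.580, hence θ₀ = arccos -0.580 = 125.5°.
Since the Moon is past full (waning), take the reflex angle: θ = 360° − 125.5° = 234.5°.
That fraction of the synodic month is 234.5/360 × 29.5 d ≈ 19.22 d.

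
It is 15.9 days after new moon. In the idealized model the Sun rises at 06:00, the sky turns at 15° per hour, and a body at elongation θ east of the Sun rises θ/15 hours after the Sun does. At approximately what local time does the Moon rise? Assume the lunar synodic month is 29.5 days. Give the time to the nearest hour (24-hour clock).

19:00

The Moon has covered 15.9/29.5 of its cycle, so θ ≈ 360° × 15.9/29.5 = 194.0°.
At 15° of sky rotation per hour, 194.0° corresponds to a 12.94 h lag.
06:00 + 12.94 h ≈ 18:56 → 19:00 to the nearest hour.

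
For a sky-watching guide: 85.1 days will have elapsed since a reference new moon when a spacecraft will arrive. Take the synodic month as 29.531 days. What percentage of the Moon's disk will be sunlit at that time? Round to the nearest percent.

13%

Reduce mod P: 85.1 − 2×29.531 = 26.04 d into the current lunation.
Phase angle: θ = 360°·(26.04 d)/(29.531 d) = 317.4°.
Illuminated fraction = (1 − cos 317.4°)/2 = (1 − 0.736)/2 ≈ 0.132, so 13%.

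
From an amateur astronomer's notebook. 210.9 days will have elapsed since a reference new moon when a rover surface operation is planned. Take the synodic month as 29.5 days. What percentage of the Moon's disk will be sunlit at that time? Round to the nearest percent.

210.9 d spans 7 complete synodic months (7 × 29.5 = 206.50 d) plus 4.40 d.
Elongation θ = 360° × 4.40/29.5 ≈ 53.7°.
Illuminated fraction = (1 − cos 53.7°)/2 = (1 − 0.592)/2 ≈ 0.204, so 20%.

20%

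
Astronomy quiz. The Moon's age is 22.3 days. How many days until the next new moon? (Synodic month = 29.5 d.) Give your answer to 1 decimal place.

The next new moon completes the synodic month: 29.5 − 22.3 = 7.200 days.

7.2 days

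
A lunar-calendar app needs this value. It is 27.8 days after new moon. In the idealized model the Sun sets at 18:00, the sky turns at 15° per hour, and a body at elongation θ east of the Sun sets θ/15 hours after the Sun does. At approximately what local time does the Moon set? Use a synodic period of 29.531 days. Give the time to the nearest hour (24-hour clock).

The Moon has covered 27.8/29.531 of its cycle, so θ ≈ 360° × 27.8/29.531 = 338.9°.
At 15° of sky rotation per hour, 338.9° corresponds to a 22.59 h lag.
18:00 + 22.59 h ≈ 16:36 → 17:00 to the nearest hour.

17:00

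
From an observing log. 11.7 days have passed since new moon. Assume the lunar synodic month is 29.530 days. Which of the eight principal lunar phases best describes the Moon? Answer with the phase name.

waxing gibbous

At 11.7/29.530 of the cycle, θ ≈ 143° — the waxing gibbous range.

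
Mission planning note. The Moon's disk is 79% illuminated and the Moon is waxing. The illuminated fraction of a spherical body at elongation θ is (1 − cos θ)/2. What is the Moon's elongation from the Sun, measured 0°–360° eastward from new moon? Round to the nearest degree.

cos θ = 1 − 2f = -0.580, giving a principal value of 125.5°.
Before full moon the principal value applies: θ = 125.5°.

125°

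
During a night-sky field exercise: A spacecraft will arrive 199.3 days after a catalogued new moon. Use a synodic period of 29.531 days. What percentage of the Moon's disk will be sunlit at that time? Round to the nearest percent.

50%

Reduce mod P: 199.3 − 6×29.531 = 22.11 d into the current lunation.
Elongation θ = 360° × 22.11/29.531 ≈ 269.6°.
With cos θ = (-0.007), the lit fraction is (1 − (-0.007))/2 ≈ 0.504, so 50%.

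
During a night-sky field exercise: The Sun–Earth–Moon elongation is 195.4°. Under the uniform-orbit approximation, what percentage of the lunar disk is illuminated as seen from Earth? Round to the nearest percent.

cos 195.4° = (-0.964), so f = (1 − (-0.964))/2 = 0.982, i.e. 98%.

98%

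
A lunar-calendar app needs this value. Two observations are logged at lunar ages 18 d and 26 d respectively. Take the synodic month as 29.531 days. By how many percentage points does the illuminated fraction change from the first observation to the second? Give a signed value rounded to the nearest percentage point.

First observation: θ = 360°·18/29.531 = 219.4°, so f = 0.886.
Second observation: θ = 317.0°, f = 0.135.
Δf = 0.135 − 0.886 = -0.752, i.e. -75 pp.

-75 pp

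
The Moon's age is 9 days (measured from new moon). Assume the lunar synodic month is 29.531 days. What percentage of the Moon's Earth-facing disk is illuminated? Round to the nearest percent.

Elongation θ = 360° × 9/29.531 ≈ 109.7°.
With cos θ = (-0.337), the lit fraction is (1 − (-0.337))/2 ≈ 0.669, so 67%.

67%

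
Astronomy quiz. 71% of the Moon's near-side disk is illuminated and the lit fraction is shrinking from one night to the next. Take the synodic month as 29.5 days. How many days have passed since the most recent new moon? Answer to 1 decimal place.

Invert f = (1 − cos θ)/2 to get cos θ = 1 − 2(0.71) = -0.420, hence θ₀ = arccos -0.420 = 114.8°.
A waning Moon lies in 180°–360°, so θ = 360° − 114.8° = 245.2°.
That fraction of the synodic month is 245.2/360 × 29.5 d ≈ 20.09 d.

20.1 days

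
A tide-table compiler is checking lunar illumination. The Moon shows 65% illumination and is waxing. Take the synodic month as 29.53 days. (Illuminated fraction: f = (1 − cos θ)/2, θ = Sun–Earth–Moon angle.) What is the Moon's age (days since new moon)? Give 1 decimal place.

8.8 days

cos θ = 1 − 2f = -0.300, giving a principal value of 107.5°.
Before full moon the principal value applies: θ = 107.5°.
At 360°/29.53 d per day, 107.5° corresponds to 8.81 days.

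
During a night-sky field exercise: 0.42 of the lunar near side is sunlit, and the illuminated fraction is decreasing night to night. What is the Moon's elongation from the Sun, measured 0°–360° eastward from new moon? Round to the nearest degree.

Invert f = (1 − cos θ)/2 to get cos θ = 1 − 2(0.42) = 0.160, hence θ₀ = arccos 0.160 = 80.8°.
Since the Moon is past full (waning), take the reflex angle: θ = 360° − 80.8° = 279.2°.

279°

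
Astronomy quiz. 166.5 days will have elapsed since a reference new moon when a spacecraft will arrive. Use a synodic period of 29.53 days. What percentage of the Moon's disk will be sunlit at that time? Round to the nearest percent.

82%

166.5 d spans 5 complete synodic months (5 × 29.53 = 147.65 d) plus 18.85 d.
Phase angle: θ = 360°·(18.85 d)/(29.53 d) = 229.8°.
Illuminated fraction = (1 − cos 229.8°)/2 = (1 − (-0.645))/2 ≈ 0.823, so 82%.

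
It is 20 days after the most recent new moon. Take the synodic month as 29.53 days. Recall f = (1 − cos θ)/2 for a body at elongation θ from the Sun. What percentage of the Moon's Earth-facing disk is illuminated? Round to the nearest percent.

Phase angle: θ = 360°·(20 d)/(29.53 d) = 243.8°.
Illuminated fraction = (1 − cos 243.8°)/2 = (1 − (-0.441))/2 ≈ 0.721, so 72%.

72%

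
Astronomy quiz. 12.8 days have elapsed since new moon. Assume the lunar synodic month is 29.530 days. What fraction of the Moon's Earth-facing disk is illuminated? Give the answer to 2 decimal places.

Elongation θ = 360° × 12.8/29.530 ≈ 156.0°.
cos 156.0° = (-0.914), so f = (1 − (-0.914))/2 = 0.957.

0.96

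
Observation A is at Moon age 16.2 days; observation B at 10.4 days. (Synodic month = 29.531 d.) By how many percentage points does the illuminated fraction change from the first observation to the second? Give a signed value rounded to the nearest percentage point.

-18 pp

θ₁ = 360° × 16.2/29.531 = 197.5°, f₁ = (1 − cos θ₁)/2 = 0.977.
θ₂ = 360° × 10.4/29.531 = 126.8°, f₂ = (1 − cos θ₂)/2 = 0.799.
Change = f₂ − f₁ = -0.178 → -18 percentage points.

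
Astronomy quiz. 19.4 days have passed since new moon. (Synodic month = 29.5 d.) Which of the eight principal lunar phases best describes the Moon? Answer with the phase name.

waning gibbous

At 19.4/29.5 of the cycle, θ ≈ 237° — the waning gibbous range.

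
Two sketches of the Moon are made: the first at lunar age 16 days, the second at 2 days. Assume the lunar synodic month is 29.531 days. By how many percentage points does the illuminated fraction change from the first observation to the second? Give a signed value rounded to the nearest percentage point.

-94 percentage points

θ₁ = 360° × 16/29.531 = 195.0°, f₁ = (1 − cos θ₁)/2 = 0.983.
θ₂ = 360° × 2/29.531 = 24.4°, f₂ = (1 − cos θ₂)/2 = 0.045.
Change = f₂ − f₁ = -0.938 → -94 percentage points.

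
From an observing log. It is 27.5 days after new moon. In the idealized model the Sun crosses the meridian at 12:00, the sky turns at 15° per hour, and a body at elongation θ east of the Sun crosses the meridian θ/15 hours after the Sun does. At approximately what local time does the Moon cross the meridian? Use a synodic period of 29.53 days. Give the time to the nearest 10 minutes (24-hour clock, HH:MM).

The Moon has covered 27.5/29.53 of its cycle, so θ ≈ 360° × 27.5/29.53 = 335.3°.
At 15° of sky rotation per hour, 335.3° corresponds to a 22.35 h lag.
12:00 + 22.350 h ≈ 10:21 → 10:20 to the nearest ten minutes.

10:20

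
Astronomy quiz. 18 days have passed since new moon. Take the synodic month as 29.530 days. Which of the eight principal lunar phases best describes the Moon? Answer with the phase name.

waning gibbous

At 18/29.530 of the cycle, θ ≈ 219° — the waning gibbous range.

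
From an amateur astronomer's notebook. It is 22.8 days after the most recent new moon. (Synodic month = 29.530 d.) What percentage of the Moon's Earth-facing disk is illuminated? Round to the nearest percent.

The Moon has covered 22.8/29.530 of its cycle, so θ ≈ 360° × 22.8/29.530 = 278.0°.
cos 278.0° = 0.138, so f = (1 − 0.138)/2 = 0.431, so 43%.

43%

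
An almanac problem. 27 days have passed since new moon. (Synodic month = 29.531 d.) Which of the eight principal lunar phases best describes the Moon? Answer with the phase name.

waning crescent

At 27/29.531 of the cycle, θ ≈ 329° — the waning crescent range.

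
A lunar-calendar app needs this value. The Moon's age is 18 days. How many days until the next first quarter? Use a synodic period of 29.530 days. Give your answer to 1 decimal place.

First quarter is 0.25 of the way through the cycle: age 0.25 × 29.530 = 7.383 d.
Already past this cycle's first quarter; the next is at 7.383 + 29.530 = 36.913 d, so 36.913 − 18 = 18.913 days.

18.9 days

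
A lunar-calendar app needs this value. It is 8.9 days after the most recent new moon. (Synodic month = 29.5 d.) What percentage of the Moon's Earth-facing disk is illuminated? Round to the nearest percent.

Phase angle: θ = 360°·(8.9 d)/(29.5 d) = 108.6°.
With cos θ = (-0.319), the lit fraction is (1 − (-0.319))/2 ≈ 0.660, so 66%.

66%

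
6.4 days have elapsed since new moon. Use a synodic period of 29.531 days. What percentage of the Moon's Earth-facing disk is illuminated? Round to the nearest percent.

Phase angle: θ = 360°·(6.4 d)/(29.531 d) = 78.0°.
With cos θ = 0.208, the lit fraction is (1 − 0.208)/2 ≈ 0.396, so 40%.

40%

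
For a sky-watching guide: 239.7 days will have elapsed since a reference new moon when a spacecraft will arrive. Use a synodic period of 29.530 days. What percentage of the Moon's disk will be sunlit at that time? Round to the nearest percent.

13%

Reduce mod P: 239.7 − 8×29.530 = 3.46 d into the current lunation.
Phase angle: θ = 360°·(3.46 d)/(29.530 d) = 42.2°.
With cos θ = 0.741, the lit fraction is (1 − 0.741)/2 ≈ 0.129, so 13%.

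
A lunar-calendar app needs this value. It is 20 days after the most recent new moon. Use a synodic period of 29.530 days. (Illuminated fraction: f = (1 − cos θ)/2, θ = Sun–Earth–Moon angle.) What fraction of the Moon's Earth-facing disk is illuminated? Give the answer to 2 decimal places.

Phase angle: θ = 360°·(20 d)/(29.530 d) = 243.8°.
With cos θ = (-0.441), the lit fraction is (1 − (-0.441))/2 ≈ 0.721.

0.72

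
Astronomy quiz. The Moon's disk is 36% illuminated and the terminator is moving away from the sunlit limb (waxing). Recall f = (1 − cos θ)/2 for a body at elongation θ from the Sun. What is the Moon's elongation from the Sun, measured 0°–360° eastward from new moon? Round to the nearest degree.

From f = (1 − cos θ)/2: cos θ = 1 − 2×0.36 = 0.280; arccos → 73.7°.
Before full moon the principal value applies: θ = 73.7°.

74°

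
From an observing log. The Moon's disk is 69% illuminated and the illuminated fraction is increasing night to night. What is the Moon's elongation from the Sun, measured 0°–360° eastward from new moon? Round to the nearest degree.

112°

cos θ = 1 − 2f = -0.380, giving a principal value of 112.3°.
Before full moon the principal value applies: θ = 112.3°.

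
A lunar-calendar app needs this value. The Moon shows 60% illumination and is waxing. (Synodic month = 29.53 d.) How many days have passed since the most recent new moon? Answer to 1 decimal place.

8.3 days

Invert f = (1 − cos θ)/2 to get cos θ = 1 − 2(0.60) = -0.200, hence θ₀ = arccos -0.200 = 101.5°.
Before full moon the principal value applies: θ = 101.5°.
Age = 29.53 × 101.5°/360° ≈ 8.33 days.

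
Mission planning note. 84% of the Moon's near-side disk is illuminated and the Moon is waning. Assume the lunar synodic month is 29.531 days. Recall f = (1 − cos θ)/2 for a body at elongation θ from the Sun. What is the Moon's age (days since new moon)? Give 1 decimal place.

18.6 days

Invert f = (1 − cos θ)/2 to get cos θ = 1 − 2(0.84) = -0.680, hence θ₀ = arccos -0.680 = 132.8°.
Since the Moon is past full (waning), take the reflex angle: θ = 360° − 132.8° = 227.2°.
At 360°/29.531 d per day, 227.2° corresponds to 18.63 days.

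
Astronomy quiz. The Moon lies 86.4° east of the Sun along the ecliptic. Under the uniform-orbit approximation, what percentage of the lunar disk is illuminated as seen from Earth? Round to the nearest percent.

47%

Half-versine of 86.4°: (1 − 0.063)/2 = 0.469, i.e. 47%.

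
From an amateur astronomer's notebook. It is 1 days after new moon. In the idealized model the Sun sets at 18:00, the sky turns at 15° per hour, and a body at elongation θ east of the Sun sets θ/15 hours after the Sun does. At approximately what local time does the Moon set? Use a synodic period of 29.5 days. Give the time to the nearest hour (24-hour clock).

Phase angle: θ = 360°·(1 d)/(29.5 d) = 12.2°.
Delay after the Sun = 12.2° / (15°/h) ≈ 0.81 h.
18:00 + 0.81 h ≈ 18:49 → 19:00 to the nearest hour.

19:00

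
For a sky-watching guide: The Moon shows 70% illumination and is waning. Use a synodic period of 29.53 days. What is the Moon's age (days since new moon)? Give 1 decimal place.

cos θ = 1 − 2f = -0.400, giving a principal value of 113.6°.
A waning Moon lies in 180°–360°, so θ = 360° − 113.6° = 246.4°.
Age = 29.53 × 246.4°/360° ≈ 20.21 days.

20.2 days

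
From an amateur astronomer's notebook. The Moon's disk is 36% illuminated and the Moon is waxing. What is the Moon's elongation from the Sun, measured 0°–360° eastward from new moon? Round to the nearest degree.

Invert f = (1 − cos θ)/2 to get cos θ = 1 − 2(0.36) = 0.280, hence θ₀ = arccos 0.280 = 73.7°.
Waxing ⇒ before full, so θ = 73.7°.

74°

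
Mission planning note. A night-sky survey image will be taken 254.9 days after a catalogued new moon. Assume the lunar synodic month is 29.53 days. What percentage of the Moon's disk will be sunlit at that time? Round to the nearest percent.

84%

254.9 d spans 8 complete synodic months (8 × 29.53 = 236.24 d) plus 18.66 d.
Phase angle: θ = 360°·(18.66 d)/(29.53 d) = 227.5°.
cos 227.5° = (-0.676), so f = (1 − (-0.676))/2 = 0.838, so 84%.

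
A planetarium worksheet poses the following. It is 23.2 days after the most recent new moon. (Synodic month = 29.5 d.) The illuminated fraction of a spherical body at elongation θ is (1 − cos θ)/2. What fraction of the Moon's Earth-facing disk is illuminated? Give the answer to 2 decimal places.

Phase angle: θ = 360°·(23.2 d)/(29.5 d) = 283.1°.
cos 283.1° = 0.227, so f = (1 − 0.227)/2 = 0.387.

0.39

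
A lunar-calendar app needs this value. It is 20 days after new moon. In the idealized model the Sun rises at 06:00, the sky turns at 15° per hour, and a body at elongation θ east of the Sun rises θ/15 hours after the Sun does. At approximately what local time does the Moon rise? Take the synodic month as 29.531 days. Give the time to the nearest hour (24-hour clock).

Elongation θ = 360° × 20/29.531 ≈ 243.8°.
The Moon trails the Sun by θ/15 = 243.8/15 ≈ 16.25 hours.
06:00 + 16.25 h ≈ 22:15 → 22:00 to the nearest hour.

22:00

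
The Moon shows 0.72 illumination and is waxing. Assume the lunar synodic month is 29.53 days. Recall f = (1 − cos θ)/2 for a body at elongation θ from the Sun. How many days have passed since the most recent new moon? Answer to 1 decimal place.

cos θ = 1 − 2f = -0.440, giving a principal value of 116.1°.
The Moon is waxing (0°–180°), so θ = 116.1° directly.
That fraction of the synodic month is 116.1/360 × 29.53 d ≈ 9.52 d.

9.5 days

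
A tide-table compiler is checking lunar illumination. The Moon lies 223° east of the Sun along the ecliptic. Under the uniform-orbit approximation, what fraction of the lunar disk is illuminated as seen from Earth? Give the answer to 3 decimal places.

0.866

cos 223° = (-0.731), so f = (1 − (-0.731))/2 = 0.866.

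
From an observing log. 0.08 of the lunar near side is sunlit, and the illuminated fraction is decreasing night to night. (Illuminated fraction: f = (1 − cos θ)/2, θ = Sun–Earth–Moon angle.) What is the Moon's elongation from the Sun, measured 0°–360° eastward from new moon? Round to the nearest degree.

cos θ = 1 − 2f = 0.840, giving a principal value of 32.9°.
Since the Moon is past full (waning), take the reflex angle: θ = 360° − 32.9° = 327.1°.

327°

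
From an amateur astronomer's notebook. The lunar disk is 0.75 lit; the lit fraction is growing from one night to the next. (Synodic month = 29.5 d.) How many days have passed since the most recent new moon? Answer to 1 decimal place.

9.8 days

Invert f = (1 − cos θ)/2 to get cos θ = 1 − 2(0.75) = -0.500, hence θ₀ = arccos -0.500 = 120.0°.
The Moon is waxing (0°–180°), so θ = 120.0° directly.
At 360°/29.5 d per day, 120.0° corresponds to 9.83 days.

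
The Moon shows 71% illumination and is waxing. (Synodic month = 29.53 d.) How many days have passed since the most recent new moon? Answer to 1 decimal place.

9.4 days

Invert f = (1 − cos θ)/2 to get cos θ = 1 − 2(0.71) = -0.420, hence θ₀ = arccos -0.420 = 114.8°.
The Moon is waxing (0°–180°), so θ = 114.8° directly.
Age = 29.53 × 114.8°/360° ≈ 9.42 days.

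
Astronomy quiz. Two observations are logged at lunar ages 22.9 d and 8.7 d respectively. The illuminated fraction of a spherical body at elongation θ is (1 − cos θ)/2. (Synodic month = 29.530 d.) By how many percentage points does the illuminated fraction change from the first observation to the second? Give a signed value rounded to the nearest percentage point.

+22 pp

θ₁ = 360° × 22.9/29.530 = 279.2°, f₁ = (1 − cos θ₁)/2 = 0.420.
θ₂ = 360° × 8.7/29.530 = 106.1°, f₂ = (1 − cos θ₂)/2 = 0.638.
Change = f₂ − f₁ = +0.218 → +22 percentage points.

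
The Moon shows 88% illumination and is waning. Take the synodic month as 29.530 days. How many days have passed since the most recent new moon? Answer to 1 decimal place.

18.1 days

Invert f = (1 − cos θ)/2 to get cos θ = 1 − 2(0.88) = -0.760, hence θ₀ = arccos -0.760 = 139.5°.
Since the Moon is past full (waning), take the reflex angle: θ = 360° − 139.5° = 220.5°.
That fraction of the synodic month is 220.5/360 × 29.530 d ≈ 18.09 d.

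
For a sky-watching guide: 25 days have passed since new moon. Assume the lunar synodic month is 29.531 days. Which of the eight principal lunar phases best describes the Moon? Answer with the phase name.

waning crescent

At 25/29.531 of the cycle, θ ≈ 305° — the waning crescent range.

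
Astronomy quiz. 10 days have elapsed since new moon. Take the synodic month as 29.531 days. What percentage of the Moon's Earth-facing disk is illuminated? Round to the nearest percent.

Phase angle: θ = 360°·(10 d)/(29.531 d) = 121.9°.
Illuminated fraction = (1 − cos 121.9°)/2 = (1 − (-0.529))/2 ≈ 0.764, so 76%.

76%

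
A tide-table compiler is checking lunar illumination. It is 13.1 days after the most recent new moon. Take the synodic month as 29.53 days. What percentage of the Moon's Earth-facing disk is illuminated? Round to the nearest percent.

The Moon has covered 13.1/29.53 of its cycle, so θ ≈ 360° × 13.1/29.53 = 159.7°.
Illuminated fraction = (1 − cos 159.7°)/2 = (1 − (-0.938))/2 ≈ 0.969, so 97%.

97%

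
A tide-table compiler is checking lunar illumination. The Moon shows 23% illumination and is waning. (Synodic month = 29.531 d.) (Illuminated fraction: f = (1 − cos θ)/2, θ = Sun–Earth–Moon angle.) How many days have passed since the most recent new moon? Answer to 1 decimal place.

24.8 days

From f = (1 − cos θ)/2: cos θ = 1 − 2×0.23 = 0.540; arccos → 57.3°.
Since the Moon is past full (waning), take the reflex angle: θ = 360° − 57.3° = 302.7°.
That fraction of the synodic month is 302.7/360 × 29.531 d ≈ 24.83 d.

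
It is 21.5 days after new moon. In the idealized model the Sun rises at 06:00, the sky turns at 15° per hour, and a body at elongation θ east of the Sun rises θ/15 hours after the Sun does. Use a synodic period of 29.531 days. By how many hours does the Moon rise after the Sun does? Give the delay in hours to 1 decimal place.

Phase angle: θ = 360°·(21.5 d)/(29.531 d) = 262.1°.
The Moon trails the Sun by θ/15 = 262.1/15 ≈ 17.47 hours.
So the Moon rises 17.47 h after the Sun.

17.5 h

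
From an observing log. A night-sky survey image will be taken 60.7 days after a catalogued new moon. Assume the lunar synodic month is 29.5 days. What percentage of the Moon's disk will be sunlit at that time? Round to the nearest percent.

60.7 d spans 2 complete synodic months (2 × 29.5 = 59.00 d) plus 1.70 d.
Phase angle: θ = 360°·(1.70 d)/(29.5 d) = 20.7°.
Illuminated fraction = (1 − cos 20.7°)/2 = (1 − 0.935)/2 ≈ 0.032, so 3%.

3%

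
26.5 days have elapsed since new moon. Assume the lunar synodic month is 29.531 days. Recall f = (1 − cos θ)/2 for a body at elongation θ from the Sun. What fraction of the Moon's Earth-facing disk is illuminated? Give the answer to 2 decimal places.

Phase angle: θ = 360°·(26.5 d)/(29.531 d) = 323.1°.
cos 323.1° = 0.799, so f = (1 − 0.799)/2 = 0.100.

0.10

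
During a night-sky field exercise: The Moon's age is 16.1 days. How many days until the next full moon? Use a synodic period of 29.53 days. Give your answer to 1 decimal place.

28.2 days

Full moon occurs at elongation 180°, i.e. at age 29.53 × 180/360 = 14.765 d.
Already past this cycle's full moon; the next is at 14.765 + 29.53 = 44.295 d, so 44.295 − 16.1 = 28.195 days.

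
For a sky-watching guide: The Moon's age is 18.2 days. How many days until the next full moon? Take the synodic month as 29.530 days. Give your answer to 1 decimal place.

Full moon occurs at elongation 180°, i.e. at age 29.530 × 180/360 = 14.765 d.
This lunation's full moon (14.765 d) has passed, so add one period: 44.295 − 18.2 = 26.095 days.

26.1 days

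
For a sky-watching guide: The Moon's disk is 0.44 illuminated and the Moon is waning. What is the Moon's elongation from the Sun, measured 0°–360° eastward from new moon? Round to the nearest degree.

277°

From f = (1 − cos θ)/2: cos θ = 1 − 2×0.44 = 0.120; arccos → 83.1°.
A waning Moon lies in 180°–360°, so θ = 360° − 83.1° = 276.9°.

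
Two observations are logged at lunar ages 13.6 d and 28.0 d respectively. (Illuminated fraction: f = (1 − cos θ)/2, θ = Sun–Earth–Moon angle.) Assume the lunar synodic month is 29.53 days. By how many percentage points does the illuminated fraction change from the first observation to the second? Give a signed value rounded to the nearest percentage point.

First observation: θ = 360°·13.6/29.53 = 165.8°, so f = 0.985.
Second observation: θ = 341.3°, f = 0.026.
Δf = 0.026 − 0.985 = -0.958, i.e. -96 pp.

-96 percentage points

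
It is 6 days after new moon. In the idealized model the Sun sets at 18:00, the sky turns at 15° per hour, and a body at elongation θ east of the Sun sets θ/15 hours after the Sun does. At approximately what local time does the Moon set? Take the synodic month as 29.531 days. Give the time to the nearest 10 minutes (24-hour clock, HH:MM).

Elongation θ = 360° × 6/29.531 ≈ 73.1°.
The Moon trails the Sun by θ/15 = 73.1/15 ≈ 4.88 hours.
18:00 + 4.876 h ≈ 22:53 → 22:50 to the nearest ten minutes.

22:50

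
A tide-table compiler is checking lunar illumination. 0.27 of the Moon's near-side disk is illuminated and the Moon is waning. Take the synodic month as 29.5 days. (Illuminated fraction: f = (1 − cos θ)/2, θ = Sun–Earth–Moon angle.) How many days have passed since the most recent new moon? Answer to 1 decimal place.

24.4 days

From f = (1 − cos θ)/2: cos θ = 1 − 2×0.27 = 0.460; arccos → 62.6°.
Waning ⇒ past full, so θ = 360° − 62.6° = 297.4°.
Age = 29.5 × 297.4°/360° ≈ 24.37 days.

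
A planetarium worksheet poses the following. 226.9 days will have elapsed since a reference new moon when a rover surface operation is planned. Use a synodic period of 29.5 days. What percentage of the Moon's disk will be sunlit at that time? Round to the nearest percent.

68%

226.9 d spans 7 complete synodic months (7 × 29.5 = 206.50 d) plus 20.40 d.
Elongation θ = 360° × 20.40/29.5 ≈ 248.9°.
cos 248.9° = (-0.359), so f = (1 − (-0.359))/2 = 0.680, so 68%.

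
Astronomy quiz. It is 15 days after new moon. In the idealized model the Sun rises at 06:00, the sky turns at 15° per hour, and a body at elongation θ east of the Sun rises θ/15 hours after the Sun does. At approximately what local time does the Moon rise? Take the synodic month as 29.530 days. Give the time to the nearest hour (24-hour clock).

Phase angle: θ = 360°·(15 d)/(29.530 d) = 182.9°.
The Moon trails the Sun by θ/15 = 182.9/15 ≈ 12.19 hours.
06:00 + 12.19 h ≈ 18:11 → 18:00 to the nearest hour.

18:00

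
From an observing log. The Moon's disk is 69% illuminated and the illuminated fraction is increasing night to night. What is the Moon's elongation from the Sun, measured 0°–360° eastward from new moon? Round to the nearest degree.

112°

Invert f = (1 − cos θ)/2 to get cos θ = 1 − 2(0.69) = -0.380, hence θ₀ = arccos -0.380 = 112.3°.
Waxing ⇒ before full, so θ = 112.3°.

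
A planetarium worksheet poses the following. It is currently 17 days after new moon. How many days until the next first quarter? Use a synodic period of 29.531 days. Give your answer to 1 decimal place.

First quarter is 0.25 of the way through the cycle: age 0.25 × 29.531 = 7.383 d.
This lunation's first quarter (7.383 d) has passed, so add one period: 36.914 − 17 = 19.914 days.

19.9 days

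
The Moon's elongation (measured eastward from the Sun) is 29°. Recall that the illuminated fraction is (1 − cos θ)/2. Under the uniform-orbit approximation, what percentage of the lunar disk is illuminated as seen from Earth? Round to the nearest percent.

f = (1 − cos 29°)/2 = (1 − 0.875)/2 ≈ 0.063, i.e. 6%.

6%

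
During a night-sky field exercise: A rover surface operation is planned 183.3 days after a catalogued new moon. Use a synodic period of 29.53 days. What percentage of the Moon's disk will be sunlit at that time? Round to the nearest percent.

183.3/29.53 = 6.207 lunations, so 6 complete cycles and 6.12 d into the next.
Elongation θ = 360° × 6.12/29.53 ≈ 74.6°.
Illuminated fraction = (1 − cos 74.6°)/2 = (1 − 0.265)/2 ≈ 0.367, so 37%.

37%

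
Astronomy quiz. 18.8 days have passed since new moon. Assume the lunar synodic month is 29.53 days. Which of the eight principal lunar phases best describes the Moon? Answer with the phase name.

waning gibbous

θ ≈ 360° × 18.8/29.53 = 229°, which falls in the waning gibbous sector.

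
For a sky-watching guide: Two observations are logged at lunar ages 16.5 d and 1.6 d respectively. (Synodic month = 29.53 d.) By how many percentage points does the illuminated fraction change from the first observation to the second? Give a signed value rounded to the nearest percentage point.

θ₁ = 360° × 16.5/29.53 = 201.2°, f₁ = (1 − cos θ₁)/2 = 0.966.
θ₂ = 360° × 1.6/29.53 = 19.5°, f₂ = (1 − cos θ₂)/2 = 0.029.
Change = f₂ − f₁ = -0.938 → -94 percentage points.

-94 percentage points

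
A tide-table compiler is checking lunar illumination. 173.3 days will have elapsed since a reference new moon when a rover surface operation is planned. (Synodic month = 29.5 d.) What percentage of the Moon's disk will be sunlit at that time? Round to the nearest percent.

173.3/29.5 = 5.875 lunations, so 5 complete cycles and 25.80 d into the next.
The Moon has covered 25.80/29.5 of its cycle, so θ ≈ 360° × 25.80/29.5 = 314.8°.
With cos θ = 0.705, the lit fraction is (1 − 0.705)/2 ≈ 0.147, so 15%.

15%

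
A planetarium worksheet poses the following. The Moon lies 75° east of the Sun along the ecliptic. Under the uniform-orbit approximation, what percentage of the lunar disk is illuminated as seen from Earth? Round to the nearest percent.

37%

cos 75° = 0.259, so f = (1 − 0.259)/2 = 0.371, i.e. 37%.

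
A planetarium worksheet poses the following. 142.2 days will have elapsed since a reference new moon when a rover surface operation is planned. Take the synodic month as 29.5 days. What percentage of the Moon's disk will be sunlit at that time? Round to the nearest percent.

142.2 d spans 4 complete synodic months (4 × 29.5 = 118.00 d) plus 24.20 d.
Elongation θ = 360° × 24.20/29.5 ≈ 295.3°.
With cos θ = 0.428, the lit fraction is (1 − 0.428)/2 ≈ 0.286, so 29%.

29%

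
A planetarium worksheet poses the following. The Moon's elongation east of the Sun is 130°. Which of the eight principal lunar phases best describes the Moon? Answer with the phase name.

waxing gibbous

The waxing gibbous sector spans roughly 112°–158°; 130° falls inside it.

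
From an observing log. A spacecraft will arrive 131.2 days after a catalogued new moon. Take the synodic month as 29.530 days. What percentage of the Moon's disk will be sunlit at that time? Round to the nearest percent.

131.2/29.530 = 4.443 lunations, so 4 complete cycles and 13.08 d into the next.
Phase angle: θ = 360°·(13.08 d)/(29.530 d) = 159.5°.
cos 159.5° = (-0.936), so f = (1 − (-0.936))/2 = 0.968, so 97%.

97%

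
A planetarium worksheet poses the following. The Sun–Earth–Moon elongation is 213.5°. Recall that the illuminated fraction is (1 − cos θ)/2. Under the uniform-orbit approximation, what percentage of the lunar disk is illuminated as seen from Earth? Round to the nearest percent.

cos 213.5° = (-0.834), so f = (1 − (-0.834))/2 = 0.917, i.e. 92%.

92%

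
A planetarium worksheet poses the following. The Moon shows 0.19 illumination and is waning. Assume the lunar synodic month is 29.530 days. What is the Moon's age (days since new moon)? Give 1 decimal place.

Invert f = (1 − cos θ)/2 to get cos θ = 1 − 2(0.19) = 0.620, hence θ₀ = arccos 0.620 = 51.7°.
A waning Moon lies in 180°–360°, so θ = 360° − 51.7° = 308.3°.
At 360°/29.530 d per day, 308.3° corresponds to 25.29 days.

25.3 days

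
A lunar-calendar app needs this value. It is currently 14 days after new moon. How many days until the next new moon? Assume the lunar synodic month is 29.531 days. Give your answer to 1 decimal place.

One full lunation from the last new moon is 29.531 d; remaining = 29.531 − 14 = 15.531 d.

15.5 days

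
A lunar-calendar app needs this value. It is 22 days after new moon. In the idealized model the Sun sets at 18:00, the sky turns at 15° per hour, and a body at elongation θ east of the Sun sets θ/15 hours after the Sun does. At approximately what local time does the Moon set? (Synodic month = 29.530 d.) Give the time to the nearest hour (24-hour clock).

12:00

Elongation θ = 360° × 22/29.530 ≈ 268.2°.
Delay after the Sun = 268.2° / (15°/h) ≈ 17.88 h.
18:00 + 17.88 h ≈ 11:53 → 12:00 to the nearest hour.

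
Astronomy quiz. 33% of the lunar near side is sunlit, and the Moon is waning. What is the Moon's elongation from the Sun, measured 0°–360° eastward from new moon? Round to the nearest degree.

cos θ = 1 − 2f = 0.340, giving a principal value of 70.1°.
Waning ⇒ past full, so θ = 360° − 70.1° = 289.9°.

290°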